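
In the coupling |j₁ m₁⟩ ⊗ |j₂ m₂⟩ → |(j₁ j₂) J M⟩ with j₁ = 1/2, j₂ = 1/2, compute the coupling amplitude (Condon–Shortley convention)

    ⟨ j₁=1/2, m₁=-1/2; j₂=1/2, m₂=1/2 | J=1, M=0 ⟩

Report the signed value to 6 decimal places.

+0.707107

j₁+j₂−J=0  J+j₁−j₂=1  J−j₁+j₂=1  j₁+j₂+J+1=3
(j₁±m₁, j₂±m₂, J±M) = (0,1,1,0,1,1)
P² = 1/2
sum k=0..0:
  [0] +1/1 = 1
S = 1
C² = P²·S² = 1/2 ; C = +0.707107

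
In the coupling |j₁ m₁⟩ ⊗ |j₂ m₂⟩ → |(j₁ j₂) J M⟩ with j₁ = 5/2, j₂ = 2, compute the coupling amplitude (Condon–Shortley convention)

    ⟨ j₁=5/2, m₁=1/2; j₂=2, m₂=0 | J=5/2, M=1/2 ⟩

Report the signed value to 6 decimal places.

triangle: 2!·3!·2!/8! = 24/40320
(j±m)!: 3!·2!·2!·2!·3!·2! = 576
prefactor² = (2J+1)·Δ·N² = 72/35
  k=0: +1/(0!·2!·2!·2!·1!·0!) = 1/8
  k=1: −1/(1!·1!·1!·1!·2!·1!) = -1/2
  k=2: +1/(2!·0!·0!·0!·3!·2!) = 1/24
Σ = -1/3  ⇒  CG² = 72/35·(-1/3)² = 8/35
CG = −√(8/35) = -0.478091

-0.478091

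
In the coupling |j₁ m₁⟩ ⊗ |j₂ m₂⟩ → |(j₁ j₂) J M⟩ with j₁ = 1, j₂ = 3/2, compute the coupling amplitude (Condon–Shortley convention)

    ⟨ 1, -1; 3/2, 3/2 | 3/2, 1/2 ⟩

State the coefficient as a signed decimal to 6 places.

triangle: 1!·1!·2!/5! = 2/120
(j±m)!: 0!·2!·3!·0!·2!·1! = 24
prefactor² = (2J+1)·Δ·N² = 8/5
  k=1: −1/(1!·0!·1!·2!·0!·0!) = -1/2
Σ = -1/2  ⇒  CG² = 8/5·(-1/2)² = 2/5
CG = −√(2/5) = -0.632456

-0.632456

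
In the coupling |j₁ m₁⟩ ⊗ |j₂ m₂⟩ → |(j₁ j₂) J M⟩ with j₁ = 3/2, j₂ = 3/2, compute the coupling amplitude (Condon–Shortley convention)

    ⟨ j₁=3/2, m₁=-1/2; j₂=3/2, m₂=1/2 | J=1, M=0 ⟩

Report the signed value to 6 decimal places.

√[3·2!1!1!/5! · 1!2!2!1!1!1!] = √(1/5)
  +(−1)^1/∏(1,1,1,1,0,0)! = -1  (running -1)
  +(−1)^2/∏(2,0,0,0,1,1)! = 1/2  (running -1/2)
⟨..|..⟩ = √(1/5)·(-1/2) = -0.223607

−√(1/20) = -0.223607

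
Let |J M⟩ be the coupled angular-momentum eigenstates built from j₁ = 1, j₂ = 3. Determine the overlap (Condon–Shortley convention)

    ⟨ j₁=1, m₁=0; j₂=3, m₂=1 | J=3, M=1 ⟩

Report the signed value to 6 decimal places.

√[7·1!1!5!/8! · 1!1!4!2!4!2!] = √(48)
  +(−1)^0/∏(0,1,1,4,0,1)! = 1/24  (running 1/24)
  +(−1)^1/∏(1,0,0,3,1,2)! = -1/12  (running -1/24)
⟨..|..⟩ = √(48)·(-1/24) = -0.288675

-0.288675  (= −√(1/12))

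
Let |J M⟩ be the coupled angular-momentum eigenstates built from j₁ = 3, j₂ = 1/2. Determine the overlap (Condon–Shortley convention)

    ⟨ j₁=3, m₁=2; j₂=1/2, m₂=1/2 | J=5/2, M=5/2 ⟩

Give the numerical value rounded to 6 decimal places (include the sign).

−√(1/7) = -0.377964

triangle: 1!·5!·0!/7! = 120/5040
(j±m)!: 5!·1!·1!·0!·5!·0! = 14400
prefactor² = (2J+1)·Δ·N² = 14400/7
  k=1: −1/(1!·0!·0!·0!·5!·0!) = -1/120
Σ = -1/120  ⇒  CG² = 14400/7·(-1/120)² = 1/7
CG = −√(1/7) = -0.377964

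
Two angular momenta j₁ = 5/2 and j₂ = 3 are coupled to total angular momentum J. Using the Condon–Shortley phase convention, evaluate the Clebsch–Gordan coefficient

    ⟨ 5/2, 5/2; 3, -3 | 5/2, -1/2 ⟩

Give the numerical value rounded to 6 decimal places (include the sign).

√[6·3!2!3!/9! · 5!0!0!6!2!3!] = √(8640/7)
  +(−1)^0/∏(0,3,0,0,2,3)! = 1/72  (running 1/72)
⟨..|..⟩ = √(8640/7)·(1/72) = +0.487950

+√(5/21) = +0.487950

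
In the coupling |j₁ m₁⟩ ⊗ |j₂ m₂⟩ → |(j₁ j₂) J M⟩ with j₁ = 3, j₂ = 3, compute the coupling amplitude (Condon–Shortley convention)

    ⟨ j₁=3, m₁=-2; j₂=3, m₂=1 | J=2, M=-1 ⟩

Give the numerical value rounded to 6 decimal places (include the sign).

triangle: 4!·2!·2!/9! = 96/362880
(j±m)!: 1!·5!·4!·2!·1!·3! = 34560
prefactor² = (2J+1)·Δ·N² = 320/7
  k=3: −1/(3!·1!·2!·1!·0!·1!) = -1/12
  k=4: +1/(4!·0!·1!·0!·1!·2!) = 1/48
Σ = -1/16  ⇒  CG² = 320/7·(-1/16)² = 5/28
CG = −√(5/28) = -0.422577

-0.422577  (= −√(5/28))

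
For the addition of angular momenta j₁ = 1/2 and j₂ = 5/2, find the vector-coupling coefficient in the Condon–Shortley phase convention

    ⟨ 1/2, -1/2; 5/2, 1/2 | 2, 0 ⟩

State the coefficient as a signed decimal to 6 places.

−√(1/2) ≈ -0.707107

j₁+j₂−J=1  J+j₁−j₂=0  J−j₁+j₂=4  j₁+j₂+J+1=6
(j₁±m₁, j₂±m₂, J±M) = (0,1,3,2,2,2)
P² = 8
sum k=1..1:
  [1] −1/4 = -1/4
S = -1/4
C² = P²·S² = 1/2 ; C = -0.707107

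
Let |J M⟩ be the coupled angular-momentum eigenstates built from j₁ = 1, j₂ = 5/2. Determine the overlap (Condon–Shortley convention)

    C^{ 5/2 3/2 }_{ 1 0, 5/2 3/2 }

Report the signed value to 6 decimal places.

j₁+j₂−J=1  J+j₁−j₂=1  J−j₁+j₂=4  j₁+j₂+J+1=7
(j₁±m₁, j₂±m₂, J±M) = (1,1,4,1,4,1)
P² = 576/35
sum k=0..1:
  [0] +1/24 = 1/24
  [1] −1/6 = -1/6
S = -1/8
C² = P²·S² = 9/35 ; C = -0.507093

-0.507093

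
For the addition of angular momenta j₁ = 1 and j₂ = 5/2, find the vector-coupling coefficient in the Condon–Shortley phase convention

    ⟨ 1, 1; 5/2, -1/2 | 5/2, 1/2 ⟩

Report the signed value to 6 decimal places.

+√(18/35) = +0.717137

j₁+j₂−J=1  J+j₁−j₂=1  J−j₁+j₂=4  j₁+j₂+J+1=7
(j₁±m₁, j₂±m₂, J±M) = (2,0,2,3,3,2)
P² = 288/35
sum k=0..0:
  [0] +1/4 = 1/4
S = 1/4
C² = P²·S² = 18/35 ; C = +0.717137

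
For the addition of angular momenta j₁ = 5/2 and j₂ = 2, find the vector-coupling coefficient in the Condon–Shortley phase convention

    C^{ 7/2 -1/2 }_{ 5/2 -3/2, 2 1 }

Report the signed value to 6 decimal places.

−√(121/315) ≈ -0.619780

j₁+j₂−J=1  J+j₁−j₂=4  J−j₁+j₂=3  j₁+j₂+J+1=9
(j₁±m₁, j₂±m₂, J±M) = (1,4,3,1,3,4)
P² = 2304/35
sum k=0..1:
  [0] +1/144 = 1/144
  [1] −1/12 = -1/12
S = -11/144
C² = P²·S² = 121/315 ; C = -0.619780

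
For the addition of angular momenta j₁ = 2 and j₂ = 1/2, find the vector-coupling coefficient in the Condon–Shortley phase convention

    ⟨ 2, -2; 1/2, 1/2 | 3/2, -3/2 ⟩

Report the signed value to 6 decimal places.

-0.894427

√[4·1!3!0!/5! · 0!4!1!0!0!3!] = √(144/5)
  +(−1)^1/∏(1,0,3,0,0,0)! = -1/6  (running -1/6)
⟨..|..⟩ = √(144/5)·(-1/6) = -0.894427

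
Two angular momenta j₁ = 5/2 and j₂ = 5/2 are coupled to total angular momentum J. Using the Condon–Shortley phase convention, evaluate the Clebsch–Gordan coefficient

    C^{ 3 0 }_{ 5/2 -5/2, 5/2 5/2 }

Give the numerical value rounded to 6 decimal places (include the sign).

j₁+j₂−J=2  J+j₁−j₂=3  J−j₁+j₂=3  j₁+j₂+J+1=9
(j₁±m₁, j₂±m₂, J±M) = (0,5,5,0,3,3)
P² = 720
sum k=2..2:
  [2] +1/72 = 1/72
S = 1/72
C² = P²·S² = 5/36 ; C = +0.372678

+√(5/36) ≈ +0.372678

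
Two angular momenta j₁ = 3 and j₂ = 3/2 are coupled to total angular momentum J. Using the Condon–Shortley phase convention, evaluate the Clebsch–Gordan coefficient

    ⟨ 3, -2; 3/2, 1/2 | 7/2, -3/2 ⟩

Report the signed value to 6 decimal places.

√[8·1!5!2!/9! · 1!5!2!1!2!5!] = √(6400/21)
  +(−1)^0/∏(0,1,5,2,0,0)! = 1/240  (running 1/240)
  +(−1)^1/∏(1,0,4,1,1,1)! = -1/24  (running -3/80)
⟨..|..⟩ = √(6400/21)·(-3/80) = -0.654654

-0.654654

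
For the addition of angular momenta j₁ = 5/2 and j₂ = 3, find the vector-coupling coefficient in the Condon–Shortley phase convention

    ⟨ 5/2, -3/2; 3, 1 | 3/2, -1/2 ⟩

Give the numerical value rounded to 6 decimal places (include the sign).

j₁+j₂−J=4  J+j₁−j₂=1  J−j₁+j₂=2  j₁+j₂+J+1=8
(j₁±m₁, j₂±m₂, J±M) = (1,4,4,2,1,2)
P² = 384/35
sum k=3..4:
  [3] −1/6 = -1/6
  [4] +1/48 = 1/48
S = -7/48
C² = P²·S² = 7/30 ; C = -0.483046

-0.483046  (= −√(7/30))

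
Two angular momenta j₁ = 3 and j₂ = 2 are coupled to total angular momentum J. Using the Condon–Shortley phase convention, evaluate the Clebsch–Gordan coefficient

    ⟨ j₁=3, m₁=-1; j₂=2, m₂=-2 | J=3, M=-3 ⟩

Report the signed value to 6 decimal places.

j₁+j₂−J=2  J+j₁−j₂=4  J−j₁+j₂=2  j₁+j₂+J+1=9
(j₁±m₁, j₂±m₂, J±M) = (2,4,0,4,0,6)
P² = 1536
sum k=0..0:
  [0] +1/96 = 1/96
S = 1/96
C² = P²·S² = 1/6 ; C = +0.408248

+√(1/6) ≈ +0.408248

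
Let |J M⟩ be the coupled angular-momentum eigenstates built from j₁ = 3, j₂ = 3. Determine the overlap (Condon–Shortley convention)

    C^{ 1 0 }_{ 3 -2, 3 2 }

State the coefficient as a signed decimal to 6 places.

+√(1/7) = +0.377964

triangle: 5!×1!×1!/8! = 120/40320
(j±m)!: 1!×5!×5!×1!×1!×1! = 14400
prefactor² = (2J+1)×Δ×N² = 900/7
  k=4: +1/(4!×1!×1!×1!×0!×0!) = 1/24
  k=5: −1/(5!×0!×0!×0!×1!×1!) = -1/120
Σ = 1/30  ⇒  CG² = 900/7×1/30² = 1/7
CG = +√(1/7) = +0.377964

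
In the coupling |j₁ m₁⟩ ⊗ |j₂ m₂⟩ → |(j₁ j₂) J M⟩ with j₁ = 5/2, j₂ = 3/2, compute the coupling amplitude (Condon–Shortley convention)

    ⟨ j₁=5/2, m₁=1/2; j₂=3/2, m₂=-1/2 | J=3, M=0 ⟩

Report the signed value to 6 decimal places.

+√(1/5) ≈ +0.447214

triangle: 1!*4!*2!/8! = 48/40320
(j±m)!: 3!*2!*1!*2!*3!*3! = 864
prefactor² = (2J+1)*Δ*N² = 36/5
  k=0: +1/(0!*1!*2!*1!*2!*1!) = 1/4
  k=1: −1/(1!*0!*1!*0!*3!*2!) = -1/12
Σ = 1/6  ⇒  CG² = 36/5*1/6² = 1/5
CG = +√(1/5) = +0.447214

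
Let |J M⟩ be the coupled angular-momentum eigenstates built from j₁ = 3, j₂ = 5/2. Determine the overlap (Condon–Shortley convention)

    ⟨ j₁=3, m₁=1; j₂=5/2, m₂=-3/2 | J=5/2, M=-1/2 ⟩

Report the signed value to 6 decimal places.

j₁+j₂−J=3  J+j₁−j₂=3  J−j₁+j₂=2  j₁+j₂+J+1=9
(j₁±m₁, j₂±m₂, J±M) = (4,2,1,4,2,3)
P² = 576/35
sum k=0..1:
  [0] +1/12 = 1/12
  [1] −1/8 = -1/8
S = -1/24
C² = P²·S² = 1/35 ; C = -0.169031

-0.169031  (= −√(1/35))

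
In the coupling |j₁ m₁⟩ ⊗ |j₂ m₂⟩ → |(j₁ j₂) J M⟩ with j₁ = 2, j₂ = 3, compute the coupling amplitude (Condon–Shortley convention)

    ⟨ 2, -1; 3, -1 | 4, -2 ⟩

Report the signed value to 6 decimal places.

√[9·1!3!5!/10! · 1!3!2!4!2!6!] = √(5184/7)
  +(−1)^0/∏(0,1,3,2,0,3)! = 1/72  (running 1/72)
  +(−1)^1/∏(1,0,2,1,1,4)! = -1/48  (running -1/144)
⟨..|..⟩ = √(5184/7)·(-1/144) = -0.188982

−√(1/28) ≈ -0.188982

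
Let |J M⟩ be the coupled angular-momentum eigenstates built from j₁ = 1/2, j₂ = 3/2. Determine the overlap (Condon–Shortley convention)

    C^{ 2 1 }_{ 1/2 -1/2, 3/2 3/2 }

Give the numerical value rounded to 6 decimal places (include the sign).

+√(1/4) ≈ +0.500000

√[5·0!1!3!/5! · 0!1!3!0!3!1!] = √(9)
  +(−1)^0/∏(0,0,1,3,0,0)! = 1/6  (running 1/6)
⟨..|..⟩ = √(9)·(1/6) = +0.500000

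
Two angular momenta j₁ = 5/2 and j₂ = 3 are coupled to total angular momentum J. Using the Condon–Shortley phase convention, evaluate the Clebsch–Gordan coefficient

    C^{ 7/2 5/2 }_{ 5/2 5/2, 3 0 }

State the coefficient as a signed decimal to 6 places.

+√(8/21) ≈ +0.617213

triangle: 2!*3!*4!/10! = 288/3628800
(j±m)!: 5!*0!*3!*3!*6!*1! = 3110400
prefactor² = (2J+1)*Δ*N² = 13824/7
  k=0: +1/(0!*2!*0!*3!*3!*1!) = 1/72
Σ = 1/72  ⇒  CG² = 13824/7*1/72² = 8/21
CG = +√(8/21) = +0.617213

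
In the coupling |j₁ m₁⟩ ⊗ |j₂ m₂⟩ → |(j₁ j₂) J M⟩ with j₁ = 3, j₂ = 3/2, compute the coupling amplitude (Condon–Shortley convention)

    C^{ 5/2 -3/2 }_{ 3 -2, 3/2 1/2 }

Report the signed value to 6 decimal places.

+√(1/14) = +0.267261

triangle: 2!×4!×1!/8! = 48/40320
(j±m)!: 1!×5!×2!×1!×1!×4! = 5760
prefactor² = (2J+1)×Δ×N² = 288/7
  k=1: −1/(1!×1!×4!×1!×0!×0!) = -1/24
  k=2: +1/(2!×0!×3!×0!×1!×1!) = 1/12
Σ = 1/24  ⇒  CG² = 288/7×1/24² = 1/14
CG = +√(1/14) = +0.267261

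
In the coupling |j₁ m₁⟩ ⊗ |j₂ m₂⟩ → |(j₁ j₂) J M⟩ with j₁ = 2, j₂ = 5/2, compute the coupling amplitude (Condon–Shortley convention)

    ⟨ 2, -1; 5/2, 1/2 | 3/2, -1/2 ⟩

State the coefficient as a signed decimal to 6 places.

j₁+j₂−J=3  J+j₁−j₂=1  J−j₁+j₂=2  j₁+j₂+J+1=7
(j₁±m₁, j₂±m₂, J±M) = (1,3,3,2,1,2)
P² = 48/35
sum k=2..3:
  [2] +1/2 = 1/2
  [3] −1/12 = -1/12
S = 5/12
C² = P²·S² = 5/21 ; C = +0.487950

+√(5/21) = +0.487950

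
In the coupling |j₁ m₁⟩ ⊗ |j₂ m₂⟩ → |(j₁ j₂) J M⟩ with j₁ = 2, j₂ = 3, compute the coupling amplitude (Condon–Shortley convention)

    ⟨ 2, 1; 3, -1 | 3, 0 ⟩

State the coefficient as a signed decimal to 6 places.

+0.182574

j₁+j₂−J=2  J+j₁−j₂=2  J−j₁+j₂=4  j₁+j₂+J+1=9
(j₁±m₁, j₂±m₂, J±M) = (3,1,2,4,3,3)
P² = 96/5
sum k=0..1:
  [0] +1/8 = 1/8
  [1] −1/12 = -1/12
S = 1/24
C² = P²·S² = 1/30 ; C = +0.182574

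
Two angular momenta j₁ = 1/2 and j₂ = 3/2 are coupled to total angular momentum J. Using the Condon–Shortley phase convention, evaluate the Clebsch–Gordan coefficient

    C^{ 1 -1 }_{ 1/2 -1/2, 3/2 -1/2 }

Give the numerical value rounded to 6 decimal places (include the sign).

√[3·1!0!2!/4! · 0!1!1!2!0!2!] = √(1)
  +(−1)^1/∏(1,0,0,0,0,2)! = -1/2  (running -1/2)
⟨..|..⟩ = √(1)·(-1/2) = -0.500000

-0.500000  (= −√(1/4))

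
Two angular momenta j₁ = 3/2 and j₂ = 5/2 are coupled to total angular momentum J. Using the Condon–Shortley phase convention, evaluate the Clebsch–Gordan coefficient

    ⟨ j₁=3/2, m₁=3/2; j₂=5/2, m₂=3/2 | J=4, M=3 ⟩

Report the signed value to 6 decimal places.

triangle: 0!*3!*5!/9! = 720/362880
(j±m)!: 3!*0!*4!*1!*7!*1! = 725760
prefactor² = (2J+1)*Δ*N² = 12960
  k=0: +1/(0!*0!*0!*4!*3!*1!) = 1/144
Σ = 1/144  ⇒  CG² = 12960*1/144² = 5/8
CG = +√(5/8) = +0.790569

+0.790569  (= +√(5/8))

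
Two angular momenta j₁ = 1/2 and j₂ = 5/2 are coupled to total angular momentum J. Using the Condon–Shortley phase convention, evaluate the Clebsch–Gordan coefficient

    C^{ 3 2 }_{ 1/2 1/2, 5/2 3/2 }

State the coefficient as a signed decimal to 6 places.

+0.912871  (= +√(5/6))

j₁+j₂−J=0  J+j₁−j₂=1  J−j₁+j₂=5  j₁+j₂+J+1=7
(j₁±m₁, j₂±m₂, J±M) = (1,0,4,1,5,1)
P² = 480
sum k=0..0:
  [0] +1/24 = 1/24
S = 1/24
C² = P²·S² = 5/6 ; C = +0.912871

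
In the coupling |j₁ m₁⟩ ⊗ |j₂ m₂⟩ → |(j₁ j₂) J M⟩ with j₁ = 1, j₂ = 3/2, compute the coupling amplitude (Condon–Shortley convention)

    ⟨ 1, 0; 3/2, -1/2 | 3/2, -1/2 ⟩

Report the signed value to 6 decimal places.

+√(1/15) = +0.258199

j₁+j₂−J=1  J+j₁−j₂=1  J−j₁+j₂=2  j₁+j₂+J+1=5
(j₁±m₁, j₂±m₂, J±M) = (1,1,1,2,1,2)
P² = 4/15
sum k=0..1:
  [0] +1/1 = 1
  [1] −1/2 = -1/2
S = 1/2
C² = P²·S² = 1/15 ; C = +0.258199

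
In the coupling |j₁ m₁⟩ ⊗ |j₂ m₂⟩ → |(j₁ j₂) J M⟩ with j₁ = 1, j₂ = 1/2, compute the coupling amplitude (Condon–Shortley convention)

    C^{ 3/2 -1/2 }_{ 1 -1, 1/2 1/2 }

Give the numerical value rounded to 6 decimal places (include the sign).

+0.577350

j₁+j₂−J=0  J+j₁−j₂=2  J−j₁+j₂=1  j₁+j₂+J+1=4
(j₁±m₁, j₂±m₂, J±M) = (0,2,1,0,1,2)
P² = 4/3
sum k=0..0:
  [0] +1/2 = 1/2
S = 1/2
C² = P²·S² = 1/3 ; C = +0.577350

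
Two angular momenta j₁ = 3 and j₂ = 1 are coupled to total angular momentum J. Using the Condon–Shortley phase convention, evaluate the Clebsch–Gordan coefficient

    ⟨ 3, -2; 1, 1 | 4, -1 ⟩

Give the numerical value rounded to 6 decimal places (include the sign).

j₁+j₂−J=0  J+j₁−j₂=6  J−j₁+j₂=2  j₁+j₂+J+1=9
(j₁±m₁, j₂±m₂, J±M) = (1,5,2,0,3,5)
P² = 43200/7
sum k=0..0:
  [0] +1/240 = 1/240
S = 1/240
C² = P²·S² = 3/28 ; C = +0.327327

+√(3/28) = +0.327327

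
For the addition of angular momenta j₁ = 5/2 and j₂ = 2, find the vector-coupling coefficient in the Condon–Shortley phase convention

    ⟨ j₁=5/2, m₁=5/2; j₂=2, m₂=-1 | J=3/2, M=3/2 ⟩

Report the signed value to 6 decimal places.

√[4·3!2!1!/7! · 5!0!1!3!3!0!] = √(288/7)
  +(−1)^0/∏(0,3,0,1,2,0)! = 1/12  (running 1/12)
⟨..|..⟩ = √(288/7)·(1/12) = +0.534522

+√(2/7) = +0.534522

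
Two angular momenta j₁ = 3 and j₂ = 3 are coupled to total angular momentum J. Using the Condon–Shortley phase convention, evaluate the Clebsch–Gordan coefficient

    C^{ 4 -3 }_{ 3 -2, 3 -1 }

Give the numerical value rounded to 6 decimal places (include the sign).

-0.301511  (= −√(1/11))

triangle: 2!*4!*4!/11! = 1152/39916800
(j±m)!: 1!*5!*2!*4!*1!*7! = 29030400
prefactor² = (2J+1)*Δ*N² = 82944/11
  k=1: −1/(1!*1!*4!*1!*0!*3!) = -1/144
  k=2: +1/(2!*0!*3!*0!*1!*4!) = 1/288
Σ = -1/288  ⇒  CG² = 82944/11*(-1/288)² = 1/11
CG = −√(1/11) = -0.301511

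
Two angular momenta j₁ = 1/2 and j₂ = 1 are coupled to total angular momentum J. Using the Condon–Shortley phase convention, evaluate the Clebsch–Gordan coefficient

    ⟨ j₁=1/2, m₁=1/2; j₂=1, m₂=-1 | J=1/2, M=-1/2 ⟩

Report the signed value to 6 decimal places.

triangle: 1!*0!*1!/3! = 1/6
(j±m)!: 1!*0!*0!*2!*0!*1! = 2
prefactor² = (2J+1)*Δ*N² = 2/3
  k=0: +1/(0!*1!*0!*0!*0!*1!) = 1
Σ = 1  ⇒  CG² = 2/3*1² = 2/3
CG = +√(2/3) = +0.816497

+√(2/3) = +0.816497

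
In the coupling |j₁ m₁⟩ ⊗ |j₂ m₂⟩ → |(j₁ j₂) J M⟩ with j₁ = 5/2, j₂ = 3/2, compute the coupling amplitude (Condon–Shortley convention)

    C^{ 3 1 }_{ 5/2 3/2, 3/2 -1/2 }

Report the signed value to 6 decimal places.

+0.639010

√[7·1!4!2!/8! · 4!1!1!2!4!2!] = √(96/5)
  +(−1)^0/∏(0,1,1,1,3,1)! = 1/6  (running 1/6)
  +(−1)^1/∏(1,0,0,0,4,2)! = -1/48  (running 7/48)
⟨..|..⟩ = √(96/5)·(7/48) = +0.639010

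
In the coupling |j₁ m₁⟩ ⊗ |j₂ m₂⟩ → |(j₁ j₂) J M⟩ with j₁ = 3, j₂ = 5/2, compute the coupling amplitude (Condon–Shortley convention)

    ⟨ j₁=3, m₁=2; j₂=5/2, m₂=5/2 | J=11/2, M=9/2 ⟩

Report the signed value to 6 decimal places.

j₁+j₂−J=0  J+j₁−j₂=6  J−j₁+j₂=5  j₁+j₂+J+1=12
(j₁±m₁, j₂±m₂, J±M) = (5,1,5,0,10,1)
P² = 1244160000/11
sum k=0..0:
  [0] +1/14400 = 1/14400
S = 1/14400
C² = P²·S² = 6/11 ; C = +0.738549

+√(6/11) ≈ +0.738549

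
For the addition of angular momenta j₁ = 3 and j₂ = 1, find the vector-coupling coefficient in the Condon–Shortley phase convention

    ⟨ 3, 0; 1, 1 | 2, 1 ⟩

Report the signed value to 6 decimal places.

j₁+j₂−J=2  J+j₁−j₂=4  J−j₁+j₂=0  j₁+j₂+J+1=7
(j₁±m₁, j₂±m₂, J±M) = (3,3,2,0,3,1)
P² = 144/7
sum k=2..2:
  [2] +1/12 = 1/12
S = 1/12
C² = P²·S² = 1/7 ; C = +0.377964

+0.377964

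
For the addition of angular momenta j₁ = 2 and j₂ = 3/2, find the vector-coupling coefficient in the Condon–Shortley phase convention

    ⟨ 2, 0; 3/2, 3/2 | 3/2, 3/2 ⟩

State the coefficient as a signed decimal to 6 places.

j₁+j₂−J=2  J+j₁−j₂=2  J−j₁+j₂=1  j₁+j₂+J+1=6
(j₁±m₁, j₂±m₂, J±M) = (2,2,3,0,3,0)
P² = 16/5
sum k=2..2:
  [2] +1/4 = 1/4
S = 1/4
C² = P²·S² = 1/5 ; C = +0.447214

+0.447214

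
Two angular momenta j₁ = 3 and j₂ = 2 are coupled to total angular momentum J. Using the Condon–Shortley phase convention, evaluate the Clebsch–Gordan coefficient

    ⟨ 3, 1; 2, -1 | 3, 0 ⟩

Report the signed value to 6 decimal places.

j₁+j₂−J=2  J+j₁−j₂=4  J−j₁+j₂=2  j₁+j₂+J+1=9
(j₁±m₁, j₂±m₂, J±M) = (4,2,1,3,3,3)
P² = 96/5
sum k=0..1:
  [0] +1/8 = 1/8
  [1] −1/12 = -1/12
S = 1/24
C² = P²·S² = 1/30 ; C = +0.182574

+√(1/30) ≈ +0.182574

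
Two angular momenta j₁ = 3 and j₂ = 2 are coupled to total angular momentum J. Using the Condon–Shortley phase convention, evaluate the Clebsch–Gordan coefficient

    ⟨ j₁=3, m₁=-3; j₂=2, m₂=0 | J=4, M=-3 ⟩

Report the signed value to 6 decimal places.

j₁+j₂−J=1  J+j₁−j₂=5  J−j₁+j₂=3  j₁+j₂+J+1=10
(j₁±m₁, j₂±m₂, J±M) = (0,6,2,2,1,7)
P² = 25920
sum k=1..1:
  [1] −1/240 = -1/240
S = -1/240
C² = P²·S² = 9/20 ; C = -0.670820

−√(9/20) ≈ -0.670820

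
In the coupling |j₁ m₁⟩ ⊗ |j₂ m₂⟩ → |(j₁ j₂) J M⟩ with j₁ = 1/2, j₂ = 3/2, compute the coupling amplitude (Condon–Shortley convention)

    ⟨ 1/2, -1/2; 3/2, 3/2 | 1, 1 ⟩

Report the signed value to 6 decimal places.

triangle: 1!×0!×2!/4! = 2/24
(j±m)!: 0!×1!×3!×0!×2!×0! = 12
prefactor² = (2J+1)×Δ×N² = 3
  k=1: −1/(1!×0!×0!×2!×0!×0!) = -1/2
Σ = -1/2  ⇒  CG² = 3×(-1/2)² = 3/4
CG = −√(3/4) = -0.866025

−√(3/4) = -0.866025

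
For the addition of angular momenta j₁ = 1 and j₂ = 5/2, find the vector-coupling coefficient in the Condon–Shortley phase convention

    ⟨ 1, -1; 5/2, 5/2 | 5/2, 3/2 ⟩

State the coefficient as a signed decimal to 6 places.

-0.534522  (= −√(2/7))

j₁+j₂−J=1  J+j₁−j₂=1  J−j₁+j₂=4  j₁+j₂+J+1=7
(j₁±m₁, j₂±m₂, J±M) = (0,2,5,0,4,1)
P² = 1152/7
sum k=1..1:
  [1] −1/24 = -1/24
S = -1/24
C² = P²·S² = 2/7 ; C = -0.534522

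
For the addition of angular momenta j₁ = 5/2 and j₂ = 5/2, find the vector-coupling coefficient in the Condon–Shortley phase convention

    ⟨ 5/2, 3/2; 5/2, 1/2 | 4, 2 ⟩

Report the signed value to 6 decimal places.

√[9·1!4!4!/10! · 4!1!3!2!6!2!] = √(20736/35)
  +(−1)^0/∏(0,1,1,3,3,1)! = 1/36  (running 1/36)
  +(−1)^1/∏(1,0,0,2,4,2)! = -1/96  (running 5/288)
⟨..|..⟩ = √(20736/35)·(5/288) = +0.422577

+0.422577  (= +√(5/28))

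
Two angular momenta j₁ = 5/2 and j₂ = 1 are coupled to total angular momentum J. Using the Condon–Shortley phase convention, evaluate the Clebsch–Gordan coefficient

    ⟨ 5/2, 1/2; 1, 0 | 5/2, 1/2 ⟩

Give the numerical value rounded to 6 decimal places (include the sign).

+0.169031  (= +√(1/35))

j₁+j₂−J=1  J+j₁−j₂=4  J−j₁+j₂=1  j₁+j₂+J+1=7
(j₁±m₁, j₂±m₂, J±M) = (3,2,1,1,3,2)
P² = 144/35
sum k=0..1:
  [0] +1/4 = 1/4
  [1] −1/6 = -1/6
S = 1/12
C² = P²·S² = 1/35 ; C = +0.169031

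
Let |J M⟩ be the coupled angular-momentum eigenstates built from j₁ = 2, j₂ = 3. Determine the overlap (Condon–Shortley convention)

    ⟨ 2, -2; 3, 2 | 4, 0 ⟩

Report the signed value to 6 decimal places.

√[9·1!3!5!/10! · 0!4!5!1!4!4!] = √(20736/7)
  +(−1)^1/∏(1,0,3,4,0,1)! = -1/144  (running -1/144)
⟨..|..⟩ = √(20736/7)·(-1/144) = -0.377964

-0.377964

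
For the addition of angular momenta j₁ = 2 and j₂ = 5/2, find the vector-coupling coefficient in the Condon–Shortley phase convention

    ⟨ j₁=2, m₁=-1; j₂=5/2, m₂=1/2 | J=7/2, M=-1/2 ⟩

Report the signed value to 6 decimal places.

√[8·1!3!4!/9! · 1!3!3!2!3!4!] = √(1152/35)
  +(−1)^0/∏(0,1,3,3,0,1)! = 1/36  (running 1/36)
  +(−1)^1/∏(1,0,2,2,1,2)! = -1/8  (running -7/72)
⟨..|..⟩ = √(1152/35)·(-7/72) = -0.557773

−√(14/45) ≈ -0.557773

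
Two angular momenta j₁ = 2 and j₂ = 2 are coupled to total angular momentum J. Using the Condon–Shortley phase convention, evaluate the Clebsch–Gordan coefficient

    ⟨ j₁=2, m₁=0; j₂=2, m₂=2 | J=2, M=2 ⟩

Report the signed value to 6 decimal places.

j₁+j₂−J=2  J+j₁−j₂=2  J−j₁+j₂=2  j₁+j₂+J+1=7
(j₁±m₁, j₂±m₂, J±M) = (2,2,4,0,4,0)
P² = 128/7
sum k=2..2:
  [2] +1/8 = 1/8
S = 1/8
C² = P²·S² = 2/7 ; C = +0.534522

+√(2/7) = +0.534522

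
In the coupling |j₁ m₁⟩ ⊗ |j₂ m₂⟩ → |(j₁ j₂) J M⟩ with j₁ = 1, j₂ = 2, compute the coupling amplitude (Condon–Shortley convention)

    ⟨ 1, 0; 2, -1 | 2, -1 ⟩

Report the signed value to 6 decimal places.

triangle: 1!*1!*3!/6! = 6/720
(j±m)!: 1!*1!*1!*3!*1!*3! = 36
prefactor² = (2J+1)*Δ*N² = 3/2
  k=0: +1/(0!*1!*1!*1!*0!*2!) = 1/2
  k=1: −1/(1!*0!*0!*0!*1!*3!) = -1/6
Σ = 1/3  ⇒  CG² = 3/2*1/3² = 1/6
CG = +√(1/6) = +0.408248

+√(1/6) = +0.408248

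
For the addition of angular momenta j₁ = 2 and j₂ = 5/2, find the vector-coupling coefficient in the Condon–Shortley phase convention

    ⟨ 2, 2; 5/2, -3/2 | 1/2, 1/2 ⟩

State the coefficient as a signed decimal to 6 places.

j₁+j₂−J=4  J+j₁−j₂=0  J−j₁+j₂=1  j₁+j₂+J+1=6
(j₁±m₁, j₂±m₂, J±M) = (4,0,1,4,1,0)
P² = 192/5
sum k=0..0:
  [0] +1/24 = 1/24
S = 1/24
C² = P²·S² = 1/15 ; C = +0.258199

+√(1/15) = +0.258199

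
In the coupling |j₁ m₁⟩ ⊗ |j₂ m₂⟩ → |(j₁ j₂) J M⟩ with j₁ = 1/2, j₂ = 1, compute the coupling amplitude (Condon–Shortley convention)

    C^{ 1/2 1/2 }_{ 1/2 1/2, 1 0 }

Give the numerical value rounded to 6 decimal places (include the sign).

+√(1/3) = +0.577350

j₁+j₂−J=1  J+j₁−j₂=0  J−j₁+j₂=1  j₁+j₂+J+1=3
(j₁±m₁, j₂±m₂, J±M) = (1,0,1,1,1,0)
P² = 1/3
sum k=0..0:
  [0] +1/1 = 1
S = 1
C² = P²·S² = 1/3 ; C = +0.577350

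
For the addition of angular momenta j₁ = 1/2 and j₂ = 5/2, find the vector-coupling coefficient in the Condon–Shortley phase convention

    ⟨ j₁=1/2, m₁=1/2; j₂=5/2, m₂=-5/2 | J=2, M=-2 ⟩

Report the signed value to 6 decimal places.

j₁+j₂−J=1  J+j₁−j₂=0  J−j₁+j₂=4  j₁+j₂+J+1=6
(j₁±m₁, j₂±m₂, J±M) = (1,0,0,5,0,4)
P² = 480
sum k=0..0:
  [0] +1/24 = 1/24
S = 1/24
C² = P²·S² = 5/6 ; C = +0.912871

+√(5/6) ≈ +0.912871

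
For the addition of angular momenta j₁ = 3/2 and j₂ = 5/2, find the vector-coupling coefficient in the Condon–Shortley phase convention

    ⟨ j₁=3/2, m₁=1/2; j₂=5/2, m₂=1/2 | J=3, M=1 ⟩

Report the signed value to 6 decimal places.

+√(1/60) = +0.129099

triangle: 1!×2!×4!/8! = 48/40320
(j±m)!: 2!×1!×3!×2!×4!×2! = 1152
prefactor² = (2J+1)×Δ×N² = 48/5
  k=0: +1/(0!×1!×1!×3!×1!×1!) = 1/6
  k=1: −1/(1!×0!×0!×2!×2!×2!) = -1/8
Σ = 1/24  ⇒  CG² = 48/5×1/24² = 1/60
CG = +√(1/60) = +0.129099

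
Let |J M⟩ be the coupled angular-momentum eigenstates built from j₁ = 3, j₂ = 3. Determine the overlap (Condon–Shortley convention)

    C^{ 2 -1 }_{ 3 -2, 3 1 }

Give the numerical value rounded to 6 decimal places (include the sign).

-0.422577  (= −√(5/28))

j₁+j₂−J=4  J+j₁−j₂=2  J−j₁+j₂=2  j₁+j₂+J+1=9
(j₁±m₁, j₂±m₂, J±M) = (1,5,4,2,1,3)
P² = 320/7
sum k=3..4:
  [3] −1/12 = -1/12
  [4] +1/48 = 1/48
S = -1/16
C² = P²·S² = 5/28 ; C = -0.422577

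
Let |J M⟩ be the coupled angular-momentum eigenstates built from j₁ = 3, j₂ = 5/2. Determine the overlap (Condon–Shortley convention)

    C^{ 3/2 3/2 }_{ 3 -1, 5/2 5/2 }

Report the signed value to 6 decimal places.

+√(1/14) = +0.267261

√[4·4!2!1!/8! · 2!4!5!0!3!0!] = √(1152/7)
  +(−1)^4/∏(4,0,0,1,2,0)! = 1/48  (running 1/48)
⟨..|..⟩ = √(1152/7)·(1/48) = +0.267261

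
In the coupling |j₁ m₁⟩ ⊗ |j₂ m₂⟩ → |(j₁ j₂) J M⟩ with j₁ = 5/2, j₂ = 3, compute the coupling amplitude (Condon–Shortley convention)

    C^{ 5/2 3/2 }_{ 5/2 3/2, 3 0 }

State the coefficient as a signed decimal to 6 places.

√[6·3!2!3!/9! · 4!1!3!3!4!1!] = √(864/35)
  +(−1)^0/∏(0,3,1,3,1,0)! = 1/36  (running 1/36)
  +(−1)^1/∏(1,2,0,2,2,1)! = -1/8  (running -7/72)
⟨..|..⟩ = √(864/35)·(-7/72) = -0.483046

−√(7/30) ≈ -0.483046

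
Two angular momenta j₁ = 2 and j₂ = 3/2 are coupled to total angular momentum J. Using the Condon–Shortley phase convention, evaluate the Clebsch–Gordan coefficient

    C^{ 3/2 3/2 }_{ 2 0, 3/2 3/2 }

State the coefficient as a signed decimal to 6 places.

+0.447214  (= +√(1/5))

triangle: 2!*2!*1!/6! = 4/720
(j±m)!: 2!*2!*3!*0!*3!*0! = 144
prefactor² = (2J+1)*Δ*N² = 16/5
  k=2: +1/(2!*0!*0!*1!*2!*0!) = 1/4
Σ = 1/4  ⇒  CG² = 16/5*1/4² = 1/5
CG = +√(1/5) = +0.447214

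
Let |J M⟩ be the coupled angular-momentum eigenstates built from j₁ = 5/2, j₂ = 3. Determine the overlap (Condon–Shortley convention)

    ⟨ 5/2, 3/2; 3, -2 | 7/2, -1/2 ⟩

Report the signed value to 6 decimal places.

+0.563436

√[8·2!3!4!/10! · 4!1!1!5!3!4!] = √(9216/35)
  +(−1)^0/∏(0,2,1,1,2,3)! = 1/24  (running 1/24)
  +(−1)^1/∏(1,1,0,0,3,4)! = -1/144  (running 5/144)
⟨..|..⟩ = √(9216/35)·(5/144) = +0.563436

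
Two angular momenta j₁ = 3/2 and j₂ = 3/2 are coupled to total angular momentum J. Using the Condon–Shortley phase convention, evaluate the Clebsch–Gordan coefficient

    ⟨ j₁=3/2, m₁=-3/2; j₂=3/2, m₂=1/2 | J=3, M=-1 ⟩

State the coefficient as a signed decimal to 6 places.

triangle: 0!*3!*3!/7! = 36/5040
(j±m)!: 0!*3!*2!*1!*2!*4! = 576
prefactor² = (2J+1)*Δ*N² = 144/5
  k=0: +1/(0!*0!*3!*2!*0!*1!) = 1/12
Σ = 1/12  ⇒  CG² = 144/5*1/12² = 1/5
CG = +√(1/5) = +0.447214

+0.447214  (= +√(1/5))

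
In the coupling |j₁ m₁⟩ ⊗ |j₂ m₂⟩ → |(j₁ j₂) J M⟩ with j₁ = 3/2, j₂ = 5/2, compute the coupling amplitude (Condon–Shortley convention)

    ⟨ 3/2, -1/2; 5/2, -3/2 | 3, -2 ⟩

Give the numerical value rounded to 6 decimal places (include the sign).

triangle: 1!·2!·4!/8! = 48/40320
(j±m)!: 1!·2!·1!·4!·1!·5! = 5760
prefactor² = (2J+1)·Δ·N² = 48
  k=0: +1/(0!·1!·2!·1!·0!·3!) = 1/12
  k=1: −1/(1!·0!·1!·0!·1!·4!) = -1/24
Σ = 1/24  ⇒  CG² = 48·1/24² = 1/12
CG = +√(1/12) = +0.288675

+√(1/12) ≈ +0.288675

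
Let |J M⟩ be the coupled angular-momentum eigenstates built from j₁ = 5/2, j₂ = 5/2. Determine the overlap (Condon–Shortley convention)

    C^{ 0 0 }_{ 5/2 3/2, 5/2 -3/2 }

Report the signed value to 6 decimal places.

-0.408248  (= −√(1/6))

triangle: 5!*0!*0!/6! = 120/720
(j±m)!: 4!*1!*1!*4!*0!*0! = 576
prefactor² = (2J+1)*Δ*N² = 96
  k=1: −1/(1!*4!*0!*0!*0!*0!) = -1/24
Σ = -1/24  ⇒  CG² = 96*(-1/24)² = 1/6
CG = −√(1/6) = -0.408248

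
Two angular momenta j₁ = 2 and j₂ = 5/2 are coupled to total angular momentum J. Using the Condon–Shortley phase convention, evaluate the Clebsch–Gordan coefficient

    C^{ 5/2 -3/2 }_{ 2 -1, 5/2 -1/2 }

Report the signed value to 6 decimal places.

−√(6/35) ≈ -0.414039

√[6·2!2!3!/8! · 1!3!2!3!1!4!] = √(216/35)
  +(−1)^1/∏(1,1,2,1,0,2)! = -1/4  (running -1/4)
  +(−1)^2/∏(2,0,1,0,1,3)! = 1/12  (running -1/6)
⟨..|..⟩ = √(216/35)·(-1/6) = -0.414039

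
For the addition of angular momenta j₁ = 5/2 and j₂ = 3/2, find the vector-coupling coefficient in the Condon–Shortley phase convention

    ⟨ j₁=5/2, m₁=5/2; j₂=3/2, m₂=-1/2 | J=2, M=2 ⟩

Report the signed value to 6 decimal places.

√[5·2!3!1!/7! · 5!0!1!2!4!0!] = √(480/7)
  +(−1)^0/∏(0,2,0,1,3,0)! = 1/12  (running 1/12)
⟨..|..⟩ = √(480/7)·(1/12) = +0.690066

+√(10/21) = +0.690066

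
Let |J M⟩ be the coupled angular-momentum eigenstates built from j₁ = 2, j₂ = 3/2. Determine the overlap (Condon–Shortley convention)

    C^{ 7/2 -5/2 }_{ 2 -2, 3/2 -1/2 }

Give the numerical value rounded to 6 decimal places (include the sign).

+0.654654

√[8·0!4!3!/8! · 0!4!1!2!1!6!] = √(6912/7)
  +(−1)^0/∏(0,0,4,1,0,2)! = 1/48  (running 1/48)
⟨..|..⟩ = √(6912/7)·(1/48) = +0.654654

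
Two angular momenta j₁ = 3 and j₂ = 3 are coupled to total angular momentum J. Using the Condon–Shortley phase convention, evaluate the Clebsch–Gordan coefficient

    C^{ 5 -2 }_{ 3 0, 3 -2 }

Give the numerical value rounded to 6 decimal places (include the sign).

triangle: 1!×5!×5!/12! = 14400/479001600
(j±m)!: 3!×3!×1!×5!×3!×7! = 130636800
prefactor² = (2J+1)×Δ×N² = 43200
  k=0: +1/(0!×1!×3!×1!×2!×4!) = 1/288
  k=1: −1/(1!×0!×2!×0!×3!×5!) = -1/1440
Σ = 1/360  ⇒  CG² = 43200×1/360² = 1/3
CG = +√(1/3) = +0.577350

+√(1/3) = +0.577350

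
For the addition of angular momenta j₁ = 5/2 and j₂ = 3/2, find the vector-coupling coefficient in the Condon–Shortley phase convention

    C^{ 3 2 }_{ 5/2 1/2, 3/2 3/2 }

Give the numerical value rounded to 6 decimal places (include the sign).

−√(1/2) = -0.707107

j₁+j₂−J=1  J+j₁−j₂=4  J−j₁+j₂=2  j₁+j₂+J+1=8
(j₁±m₁, j₂±m₂, J±M) = (3,2,3,0,5,1)
P² = 72
sum k=1..1:
  [1] −1/12 = -1/12
S = -1/12
C² = P²·S² = 1/2 ; C = -0.707107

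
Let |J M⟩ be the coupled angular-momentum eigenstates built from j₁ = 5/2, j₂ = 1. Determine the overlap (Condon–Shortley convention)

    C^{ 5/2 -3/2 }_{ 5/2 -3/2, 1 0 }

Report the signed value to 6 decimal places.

triangle: 1!*4!*1!/7! = 24/5040
(j±m)!: 1!*4!*1!*1!*1!*4! = 576
prefactor² = (2J+1)*Δ*N² = 576/35
  k=0: +1/(0!*1!*4!*1!*0!*0!) = 1/24
  k=1: −1/(1!*0!*3!*0!*1!*1!) = -1/6
Σ = -1/8  ⇒  CG² = 576/35*(-1/8)² = 9/35
CG = −√(9/35) = -0.507093

-0.507093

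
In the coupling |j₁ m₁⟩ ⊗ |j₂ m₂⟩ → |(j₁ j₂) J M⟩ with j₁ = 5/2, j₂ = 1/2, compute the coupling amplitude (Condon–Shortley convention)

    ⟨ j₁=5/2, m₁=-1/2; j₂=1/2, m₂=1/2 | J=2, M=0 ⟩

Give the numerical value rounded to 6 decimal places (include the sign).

triangle: 1!×4!×0!/6! = 24/720
(j±m)!: 2!×3!×1!×0!×2!×2! = 48
prefactor² = (2J+1)×Δ×N² = 8
  k=1: −1/(1!×0!×2!×0!×2!×0!) = -1/4
Σ = -1/4  ⇒  CG² = 8×(-1/4)² = 1/2
CG = −√(1/2) = -0.707107

-0.707107  (= −√(1/2))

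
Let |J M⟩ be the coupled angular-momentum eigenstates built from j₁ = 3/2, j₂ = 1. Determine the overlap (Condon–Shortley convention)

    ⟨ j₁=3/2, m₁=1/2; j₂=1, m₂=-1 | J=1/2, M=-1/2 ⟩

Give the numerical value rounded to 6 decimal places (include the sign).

triangle: 2!*1!*0!/4! = 2/24
(j±m)!: 2!*1!*0!*2!*0!*1! = 4
prefactor² = (2J+1)*Δ*N² = 2/3
  k=0: +1/(0!*2!*1!*0!*0!*0!) = 1/2
Σ = 1/2  ⇒  CG² = 2/3*1/2² = 1/6
CG = +√(1/6) = +0.408248

+0.408248  (= +√(1/6))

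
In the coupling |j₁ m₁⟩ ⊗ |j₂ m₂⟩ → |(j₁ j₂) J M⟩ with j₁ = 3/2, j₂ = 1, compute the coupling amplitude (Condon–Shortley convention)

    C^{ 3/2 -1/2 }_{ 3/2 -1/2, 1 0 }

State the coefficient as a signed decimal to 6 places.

j₁+j₂−J=1  J+j₁−j₂=2  J−j₁+j₂=1  j₁+j₂+J+1=5
(j₁±m₁, j₂±m₂, J±M) = (1,2,1,1,1,2)
P² = 4/15
sum k=0..1:
  [0] +1/2 = 1/2
  [1] −1/1 = -1
S = -1/2
C² = P²·S² = 1/15 ; C = -0.258199

-0.258199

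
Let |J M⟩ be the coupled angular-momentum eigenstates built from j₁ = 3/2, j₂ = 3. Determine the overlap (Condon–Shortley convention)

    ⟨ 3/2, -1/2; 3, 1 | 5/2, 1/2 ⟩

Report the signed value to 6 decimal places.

j₁+j₂−J=2  J+j₁−j₂=1  J−j₁+j₂=4  j₁+j₂+J+1=8
(j₁±m₁, j₂±m₂, J±M) = (1,2,4,2,3,2)
P² = 288/35
sum k=1..2:
  [1] −1/6 = -1/6
  [2] +1/8 = 1/8
S = -1/24
C² = P²·S² = 1/70 ; C = -0.119523

-0.119523  (= −√(1/70))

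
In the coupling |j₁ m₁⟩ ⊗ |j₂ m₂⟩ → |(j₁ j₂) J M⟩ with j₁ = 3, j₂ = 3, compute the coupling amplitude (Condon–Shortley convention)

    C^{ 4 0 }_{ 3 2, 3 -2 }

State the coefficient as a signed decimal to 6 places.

j₁+j₂−J=2  J+j₁−j₂=4  J−j₁+j₂=4  j₁+j₂+J+1=11
(j₁±m₁, j₂±m₂, J±M) = (5,1,1,5,4,4)
P² = 165888/77
sum k=0..1:
  [0] +1/72 = 1/72
  [1] −1/576 = -1/576
S = 7/576
C² = P²·S² = 7/22 ; C = +0.564076

+0.564076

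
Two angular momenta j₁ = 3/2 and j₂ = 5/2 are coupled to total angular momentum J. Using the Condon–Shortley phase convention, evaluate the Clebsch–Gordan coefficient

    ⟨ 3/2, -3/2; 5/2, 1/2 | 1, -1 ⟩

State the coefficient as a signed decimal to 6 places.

-0.223607  (= −√(1/20))

j₁+j₂−J=3  J+j₁−j₂=0  J−j₁+j₂=2  j₁+j₂+J+1=6
(j₁±m₁, j₂±m₂, J±M) = (0,3,3,2,0,2)
P² = 36/5
sum k=3..3:
  [3] −1/12 = -1/12
S = -1/12
C² = P²·S² = 1/20 ; C = -0.223607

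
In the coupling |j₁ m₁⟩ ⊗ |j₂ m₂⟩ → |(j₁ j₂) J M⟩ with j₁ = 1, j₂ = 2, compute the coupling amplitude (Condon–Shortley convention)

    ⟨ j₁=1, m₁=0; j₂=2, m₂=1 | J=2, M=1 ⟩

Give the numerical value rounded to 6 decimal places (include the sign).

-0.408248

triangle: 1!×1!×3!/6! = 6/720
(j±m)!: 1!×1!×3!×1!×3!×1! = 36
prefactor² = (2J+1)×Δ×N² = 3/2
  k=0: +1/(0!×1!×1!×3!×0!×0!) = 1/6
  k=1: −1/(1!×0!×0!×2!×1!×1!) = -1/2
Σ = -1/3  ⇒  CG² = 3/2×(-1/3)² = 1/6
CG = −√(1/6) = -0.408248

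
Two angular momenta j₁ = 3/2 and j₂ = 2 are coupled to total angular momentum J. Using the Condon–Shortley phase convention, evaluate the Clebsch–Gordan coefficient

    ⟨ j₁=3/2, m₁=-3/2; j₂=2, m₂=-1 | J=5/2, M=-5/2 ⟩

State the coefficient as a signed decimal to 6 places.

-0.654654

√[6·1!2!3!/7! · 0!3!1!3!0!5!] = √(432/7)
  +(−1)^1/∏(1,0,2,0,0,3)! = -1/12  (running -1/12)
⟨..|..⟩ = √(432/7)·(-1/12) = -0.654654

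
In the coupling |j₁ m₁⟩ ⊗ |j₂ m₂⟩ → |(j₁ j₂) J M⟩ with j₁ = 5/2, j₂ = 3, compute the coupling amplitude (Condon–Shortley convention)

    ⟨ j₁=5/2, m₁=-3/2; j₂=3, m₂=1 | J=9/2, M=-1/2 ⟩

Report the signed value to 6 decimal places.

-0.594588

√[10·1!4!5!/11! · 1!4!4!2!4!5!] = √(184320/77)
  +(−1)^0/∏(0,1,4,4,0,1)! = 1/576  (running 1/576)
  +(−1)^1/∏(1,0,3,3,1,2)! = -1/72  (running -7/576)
⟨..|..⟩ = √(184320/77)·(-7/576) = -0.594588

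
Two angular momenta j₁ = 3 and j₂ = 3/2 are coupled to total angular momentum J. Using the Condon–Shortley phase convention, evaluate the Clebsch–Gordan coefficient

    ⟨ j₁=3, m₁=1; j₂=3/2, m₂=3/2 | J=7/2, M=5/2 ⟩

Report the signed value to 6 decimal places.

−√(10/21) = -0.690066

triangle: 1!·5!·2!/9! = 240/362880
(j±m)!: 4!·2!·3!·0!·6!·1! = 207360
prefactor² = (2J+1)·Δ·N² = 7680/7
  k=1: −1/(1!·0!·1!·2!·4!·0!) = -1/48
Σ = -1/48  ⇒  CG² = 7680/7·(-1/48)² = 10/21
CG = −√(10/21) = -0.690066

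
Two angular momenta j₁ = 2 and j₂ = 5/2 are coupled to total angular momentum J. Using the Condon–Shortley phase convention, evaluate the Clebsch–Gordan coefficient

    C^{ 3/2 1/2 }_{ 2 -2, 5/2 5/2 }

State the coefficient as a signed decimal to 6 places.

-0.617213  (= −√(8/21))

triangle: 3!·1!·2!/7! = 12/5040
(j±m)!: 0!·4!·5!·0!·2!·1! = 5760
prefactor² = (2J+1)·Δ·N² = 384/7
  k=3: −1/(3!·0!·1!·2!·0!·0!) = -1/12
Σ = -1/12  ⇒  CG² = 384/7·(-1/12)² = 8/21
CG = −√(8/21) = -0.617213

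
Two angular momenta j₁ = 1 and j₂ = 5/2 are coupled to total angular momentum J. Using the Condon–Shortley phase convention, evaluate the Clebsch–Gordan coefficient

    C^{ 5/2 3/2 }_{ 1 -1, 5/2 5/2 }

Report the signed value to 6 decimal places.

-0.534522  (= −√(2/7))

√[6·1!1!4!/7! · 0!2!5!0!4!1!] = √(1152/7)
  +(−1)^1/∏(1,0,1,4,0,0)! = -1/24  (running -1/24)
⟨..|..⟩ = √(1152/7)·(-1/24) = -0.534522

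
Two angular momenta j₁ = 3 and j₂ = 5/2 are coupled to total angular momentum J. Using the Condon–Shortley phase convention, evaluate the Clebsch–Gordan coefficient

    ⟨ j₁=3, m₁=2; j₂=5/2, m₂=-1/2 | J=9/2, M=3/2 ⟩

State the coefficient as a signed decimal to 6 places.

+√(169/462) = +0.604815

j₁+j₂−J=1  J+j₁−j₂=5  J−j₁+j₂=4  j₁+j₂+J+1=11
(j₁±m₁, j₂±m₂, J±M) = (5,1,2,3,6,3)
P² = 345600/77
sum k=0..1:
  [0] +1/96 = 1/96
  [1] −1/720 = -1/720
S = 13/1440
C² = P²·S² = 169/462 ; C = +0.604815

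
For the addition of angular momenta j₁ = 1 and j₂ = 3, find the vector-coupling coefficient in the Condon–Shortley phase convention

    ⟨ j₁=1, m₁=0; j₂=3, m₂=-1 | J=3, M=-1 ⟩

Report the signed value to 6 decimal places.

+√(1/12) ≈ +0.288675

j₁+j₂−J=1  J+j₁−j₂=1  J−j₁+j₂=5  j₁+j₂+J+1=8
(j₁±m₁, j₂±m₂, J±M) = (1,1,2,4,2,4)
P² = 48
sum k=0..1:
  [0] +1/12 = 1/12
  [1] −1/24 = -1/24
S = 1/24
C² = P²·S² = 1/12 ; C = +0.288675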